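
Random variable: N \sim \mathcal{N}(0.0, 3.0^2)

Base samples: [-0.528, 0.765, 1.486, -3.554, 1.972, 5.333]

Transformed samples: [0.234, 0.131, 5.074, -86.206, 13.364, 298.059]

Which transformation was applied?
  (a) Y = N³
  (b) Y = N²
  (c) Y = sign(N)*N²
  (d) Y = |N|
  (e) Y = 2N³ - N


Checking option (e) Y = 2N³ - N:
  N = -0.528 -> Y = 0.234 ✓
  N = 0.765 -> Y = 0.131 ✓
  N = 1.486 -> Y = 5.074 ✓
All samples match this transformation.

(e) 2N³ - N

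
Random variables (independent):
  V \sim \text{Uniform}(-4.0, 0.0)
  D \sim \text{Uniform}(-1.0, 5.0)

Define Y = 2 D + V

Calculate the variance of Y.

For independent RVs: Var(aX + bY) = a²Var(X) + b²Var(Y)
Var(V) = 1.3333333
Var(D) = 3
Var(Y) = 1²*1.3333333 + 2²*3
= 1*1.3333333 + 4*3 = 13.333333

13.333333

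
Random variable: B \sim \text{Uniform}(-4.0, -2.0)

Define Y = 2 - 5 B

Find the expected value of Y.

For Y = -5B + 2:
E[Y] = -5 * E[B] + 2
E[B] = (-4 - 2)/2 = -3
E[Y] = -5 * (-3) + 2 = 17

17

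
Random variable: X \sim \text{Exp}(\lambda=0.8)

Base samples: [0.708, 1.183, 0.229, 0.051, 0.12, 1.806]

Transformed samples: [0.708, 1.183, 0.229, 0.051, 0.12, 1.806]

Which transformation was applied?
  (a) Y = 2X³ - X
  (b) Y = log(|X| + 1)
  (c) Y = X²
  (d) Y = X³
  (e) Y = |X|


Checking option (e) Y = |X|:
  X = 0.708 -> Y = 0.708 ✓
  X = 1.183 -> Y = 1.183 ✓
  X = 0.229 -> Y = 0.229 ✓
All samples match this transformation.

(e) |X|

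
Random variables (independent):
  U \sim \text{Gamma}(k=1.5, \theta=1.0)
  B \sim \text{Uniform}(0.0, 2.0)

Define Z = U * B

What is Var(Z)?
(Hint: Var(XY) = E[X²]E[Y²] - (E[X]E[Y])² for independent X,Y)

Var(XY) = E[X²]E[Y²] - (E[X]E[Y])²
E[U] = 1.5, Var(U) = 1.5
E[B] = 1, Var(B) = 0.33333333
E[U²] = 1.5 + 1.5² = 3.75
E[B²] = 0.33333333 + 1² = 1.3333333
Var(Z) = 3.75*1.3333333 - (1.5*1)²
= 5 - 2.25 = 2.75

2.75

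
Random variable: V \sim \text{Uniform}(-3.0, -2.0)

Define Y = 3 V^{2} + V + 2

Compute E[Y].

E[Y] = 3*E[V²] + 1*E[V] + 2
E[V] = -2.5
E[V²] = Var(V) + (E[V])² = 0.083333333 + 6.25 = 6.3333333
E[Y] = 3*6.3333333 + 1*(-2.5) + 2 = 18.5

18.5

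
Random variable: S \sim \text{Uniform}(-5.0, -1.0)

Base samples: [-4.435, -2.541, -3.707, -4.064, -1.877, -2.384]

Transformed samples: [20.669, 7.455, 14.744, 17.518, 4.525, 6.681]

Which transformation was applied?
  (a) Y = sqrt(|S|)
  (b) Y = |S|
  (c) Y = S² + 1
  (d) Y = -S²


Checking option (c) Y = S² + 1:
  S = -4.435 -> Y = 20.669 ✓
  S = -2.541 -> Y = 7.455 ✓
  S = -3.707 -> Y = 14.744 ✓
All samples match this transformation.

(c) S² + 1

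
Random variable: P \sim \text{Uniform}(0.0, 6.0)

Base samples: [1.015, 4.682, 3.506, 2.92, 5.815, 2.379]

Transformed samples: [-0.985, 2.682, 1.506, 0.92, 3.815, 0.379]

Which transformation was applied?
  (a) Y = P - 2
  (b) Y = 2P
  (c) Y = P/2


Checking option (a) Y = P - 2:
  P = 1.015 -> Y = -0.985 ✓
  P = 4.682 -> Y = 2.682 ✓
  P = 3.506 -> Y = 1.506 ✓
All samples match this transformation.

(a) P - 2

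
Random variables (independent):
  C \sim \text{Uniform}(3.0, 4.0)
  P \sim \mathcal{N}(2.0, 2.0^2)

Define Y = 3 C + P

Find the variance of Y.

For independent RVs: Var(aX + bY) = a²Var(X) + b²Var(Y)
Var(C) = 0.083333333
Var(P) = 4
Var(Y) = 3²*0.083333333 + 1²*4
= 9*0.083333333 + 1*4 = 4.75

4.75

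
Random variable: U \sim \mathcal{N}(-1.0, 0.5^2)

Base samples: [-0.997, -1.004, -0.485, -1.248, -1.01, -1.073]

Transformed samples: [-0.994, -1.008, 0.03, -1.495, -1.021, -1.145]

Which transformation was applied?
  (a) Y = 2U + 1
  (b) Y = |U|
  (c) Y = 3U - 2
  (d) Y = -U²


Checking option (a) Y = 2U + 1:
  U = -0.997 -> Y = -0.994 ✓
  U = -1.004 -> Y = -1.008 ✓
  U = -0.485 -> Y = 0.03 ✓
All samples match this transformation.

(a) 2U + 1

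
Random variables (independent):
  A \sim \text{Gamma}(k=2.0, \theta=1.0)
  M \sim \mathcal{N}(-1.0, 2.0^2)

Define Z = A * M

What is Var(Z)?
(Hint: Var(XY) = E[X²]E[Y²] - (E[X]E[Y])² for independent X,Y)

Var(XY) = E[X²]E[Y²] - (E[X]E[Y])²
E[A] = 2, Var(A) = 2
E[M] = -1, Var(M) = 4
E[A²] = 2 + 2² = 6
E[M²] = 4 + (-1)² = 5
Var(Z) = 6*5 - (2*(-1))²
= 30 - 4 = 26

26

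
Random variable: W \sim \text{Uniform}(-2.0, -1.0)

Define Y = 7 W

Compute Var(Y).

For Y = aW + b: Var(Y) = a² * Var(W)
Var(W) = (-1 + 2)^2/12 = 0.083333333
Var(Y) = 7² * 0.083333333 = 49 * 0.083333333 = 4.0833333

4.0833333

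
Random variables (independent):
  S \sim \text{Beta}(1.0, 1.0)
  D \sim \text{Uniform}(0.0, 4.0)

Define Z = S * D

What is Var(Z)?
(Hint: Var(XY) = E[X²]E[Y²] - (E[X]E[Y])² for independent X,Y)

Var(XY) = E[X²]E[Y²] - (E[X]E[Y])²
E[S] = 0.5, Var(S) = 0.083333333
E[D] = 2, Var(D) = 1.3333333
E[S²] = 0.083333333 + 0.5² = 0.33333333
E[D²] = 1.3333333 + 2² = 5.3333333
Var(Z) = 0.33333333*5.3333333 - (0.5*2)²
= 1.7777778 - 1 = 0.77777778

0.77777778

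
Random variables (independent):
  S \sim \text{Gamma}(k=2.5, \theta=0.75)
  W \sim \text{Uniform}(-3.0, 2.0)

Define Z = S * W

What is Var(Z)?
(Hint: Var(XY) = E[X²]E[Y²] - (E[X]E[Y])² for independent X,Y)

Var(XY) = E[X²]E[Y²] - (E[X]E[Y])²
E[S] = 1.875, Var(S) = 1.40625
E[W] = -0.5, Var(W) = 2.0833333
E[S²] = 1.40625 + 1.875² = 4.921875
E[W²] = 2.0833333 + (-0.5)² = 2.3333333
Var(Z) = 4.921875*2.3333333 - (1.875*(-0.5))²
= 11.484375 - 0.87890625 = 10.605469

10.605469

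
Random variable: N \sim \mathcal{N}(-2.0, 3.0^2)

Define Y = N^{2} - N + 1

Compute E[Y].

E[Y] = 1*E[N²] - 1*E[N] + 1
E[N] = -2
E[N²] = Var(N) + (E[N])² = 9 + 4 = 13
E[Y] = 1*13 - 1*(-2) + 1 = 16

16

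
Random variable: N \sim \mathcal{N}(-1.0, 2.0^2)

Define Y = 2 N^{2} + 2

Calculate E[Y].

E[Y] = 2*E[N²] + 2
E[N] = -1
E[N²] = Var(N) + (E[N])² = 4 + 1 = 5
E[Y] = 2*5 + 2 = 12

12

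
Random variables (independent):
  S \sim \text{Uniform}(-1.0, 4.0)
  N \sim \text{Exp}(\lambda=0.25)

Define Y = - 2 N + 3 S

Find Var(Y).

For independent RVs: Var(aX + bY) = a²Var(X) + b²Var(Y)
Var(S) = 2.0833333
Var(N) = 16
Var(Y) = 3²*2.0833333 + (-2)²*16
= 9*2.0833333 + 4*16 = 82.75

82.75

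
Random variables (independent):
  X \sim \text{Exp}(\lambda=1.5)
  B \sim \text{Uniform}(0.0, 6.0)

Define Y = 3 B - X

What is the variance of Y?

For independent RVs: Var(aX + bY) = a²Var(X) + b²Var(Y)
Var(X) = 0.44444444
Var(B) = 3
Var(Y) = (-1)²*0.44444444 + 3²*3
= 1*0.44444444 + 9*3 = 27.444444

27.444444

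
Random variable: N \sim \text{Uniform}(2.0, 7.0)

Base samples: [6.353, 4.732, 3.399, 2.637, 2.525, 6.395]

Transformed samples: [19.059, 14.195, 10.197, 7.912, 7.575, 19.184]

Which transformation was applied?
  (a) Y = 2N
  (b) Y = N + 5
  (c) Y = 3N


Checking option (c) Y = 3N:
  N = 6.353 -> Y = 19.059 ✓
  N = 4.732 -> Y = 14.195 ✓
  N = 3.399 -> Y = 10.197 ✓
All samples match this transformation.

(c) 3N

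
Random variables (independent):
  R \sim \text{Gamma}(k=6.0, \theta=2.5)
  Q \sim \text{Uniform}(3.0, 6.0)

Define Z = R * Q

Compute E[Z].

For independent RVs: E[XY] = E[X]*E[Y]
E[R] = 15
E[Q] = 4.5
E[Z] = 15 * 4.5 = 67.5

67.5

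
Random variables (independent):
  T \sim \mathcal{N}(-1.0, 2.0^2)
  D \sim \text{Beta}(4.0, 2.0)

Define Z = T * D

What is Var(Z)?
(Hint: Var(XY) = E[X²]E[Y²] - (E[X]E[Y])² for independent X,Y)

Var(XY) = E[X²]E[Y²] - (E[X]E[Y])²
E[T] = -1, Var(T) = 4
E[D] = 0.66666667, Var(D) = 0.031746032
E[T²] = 4 + (-1)² = 5
E[D²] = 0.031746032 + 0.66666667² = 0.47619048
Var(Z) = 5*0.47619048 - (-1*0.66666667)²
= 2.3809524 - 0.44444444 = 1.9365079

1.9365079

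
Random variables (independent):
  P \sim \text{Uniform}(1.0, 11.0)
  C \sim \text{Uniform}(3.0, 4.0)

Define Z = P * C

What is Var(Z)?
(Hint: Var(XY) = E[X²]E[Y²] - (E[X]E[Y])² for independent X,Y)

Var(XY) = E[X²]E[Y²] - (E[X]E[Y])²
E[P] = 6, Var(P) = 8.3333333
E[C] = 3.5, Var(C) = 0.083333333
E[P²] = 8.3333333 + 6² = 44.333333
E[C²] = 0.083333333 + 3.5² = 12.333333
Var(Z) = 44.333333*12.333333 - (6*3.5)²
= 546.77778 - 441 = 105.77778

105.77778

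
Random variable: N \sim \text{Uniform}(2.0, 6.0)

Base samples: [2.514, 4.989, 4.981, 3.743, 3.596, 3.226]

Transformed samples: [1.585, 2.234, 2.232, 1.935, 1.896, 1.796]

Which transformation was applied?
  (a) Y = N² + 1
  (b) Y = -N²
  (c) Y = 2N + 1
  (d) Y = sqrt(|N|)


Checking option (d) Y = sqrt(|N|):
  N = 2.514 -> Y = 1.585 ✓
  N = 4.989 -> Y = 2.234 ✓
  N = 4.981 -> Y = 2.232 ✓
All samples match this transformation.

(d) sqrt(|N|)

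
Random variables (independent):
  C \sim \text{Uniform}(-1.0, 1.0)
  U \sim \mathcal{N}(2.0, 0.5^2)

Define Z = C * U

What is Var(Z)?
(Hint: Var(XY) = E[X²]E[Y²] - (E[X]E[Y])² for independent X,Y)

Var(XY) = E[X²]E[Y²] - (E[X]E[Y])²
E[C] = 0, Var(C) = 0.33333333
E[U] = 2, Var(U) = 0.25
E[C²] = 0.33333333 + 0² = 0.33333333
E[U²] = 0.25 + 2² = 4.25
Var(Z) = 0.33333333*4.25 - (0*2)²
= 1.4166667 - 0 = 1.4166667

1.4166667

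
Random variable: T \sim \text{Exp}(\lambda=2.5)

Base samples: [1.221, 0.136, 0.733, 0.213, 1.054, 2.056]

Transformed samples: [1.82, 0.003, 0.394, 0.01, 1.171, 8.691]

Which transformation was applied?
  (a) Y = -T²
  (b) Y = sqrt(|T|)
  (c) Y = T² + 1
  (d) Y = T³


Checking option (d) Y = T³:
  T = 1.221 -> Y = 1.82 ✓
  T = 0.136 -> Y = 0.003 ✓
  T = 0.733 -> Y = 0.394 ✓
All samples match this transformation.

(d) T³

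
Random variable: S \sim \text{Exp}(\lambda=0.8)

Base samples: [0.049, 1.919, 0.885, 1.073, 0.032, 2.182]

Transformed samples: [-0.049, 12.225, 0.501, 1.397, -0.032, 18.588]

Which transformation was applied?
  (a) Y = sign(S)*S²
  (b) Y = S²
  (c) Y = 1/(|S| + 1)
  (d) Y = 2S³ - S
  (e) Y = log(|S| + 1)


Checking option (d) Y = 2S³ - S:
  S = 0.049 -> Y = -0.049 ✓
  S = 1.919 -> Y = 12.225 ✓
  S = 0.885 -> Y = 0.501 ✓
All samples match this transformation.

(d) 2S³ - S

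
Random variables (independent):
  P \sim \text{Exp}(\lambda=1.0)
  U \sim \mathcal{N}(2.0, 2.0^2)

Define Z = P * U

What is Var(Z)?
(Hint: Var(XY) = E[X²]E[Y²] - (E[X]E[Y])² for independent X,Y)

Var(XY) = E[X²]E[Y²] - (E[X]E[Y])²
E[P] = 1, Var(P) = 1
E[U] = 2, Var(U) = 4
E[P²] = 1 + 1² = 2
E[U²] = 4 + 2² = 8
Var(Z) = 2*8 - (1*2)²
= 16 - 4 = 12

12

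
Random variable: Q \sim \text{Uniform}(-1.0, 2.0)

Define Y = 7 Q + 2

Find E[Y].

For Y = 7Q + 2:
E[Y] = 7 * E[Q] + 2
E[Q] = (-1 + 2)/2 = 0.5
E[Y] = 7 * 0.5 + 2 = 5.5

5.5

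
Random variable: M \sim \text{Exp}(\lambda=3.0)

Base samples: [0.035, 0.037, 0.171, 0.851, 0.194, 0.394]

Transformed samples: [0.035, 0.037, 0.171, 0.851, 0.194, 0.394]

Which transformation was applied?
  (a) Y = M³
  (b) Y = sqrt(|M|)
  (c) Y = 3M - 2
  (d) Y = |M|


Checking option (d) Y = |M|:
  M = 0.035 -> Y = 0.035 ✓
  M = 0.037 -> Y = 0.037 ✓
  M = 0.171 -> Y = 0.171 ✓
All samples match this transformation.

(d) |M|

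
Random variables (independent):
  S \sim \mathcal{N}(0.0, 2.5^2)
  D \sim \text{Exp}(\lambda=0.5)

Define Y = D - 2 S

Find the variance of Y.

For independent RVs: Var(aX + bY) = a²Var(X) + b²Var(Y)
Var(S) = 6.25
Var(D) = 4
Var(Y) = (-2)²*6.25 + 1²*4
= 4*6.25 + 1*4 = 29

29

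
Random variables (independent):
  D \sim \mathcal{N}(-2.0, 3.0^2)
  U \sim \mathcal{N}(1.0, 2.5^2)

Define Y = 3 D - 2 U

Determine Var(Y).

For independent RVs: Var(aX + bY) = a²Var(X) + b²Var(Y)
Var(D) = 9
Var(U) = 6.25
Var(Y) = 3²*9 + (-2)²*6.25
= 9*9 + 4*6.25 = 106

106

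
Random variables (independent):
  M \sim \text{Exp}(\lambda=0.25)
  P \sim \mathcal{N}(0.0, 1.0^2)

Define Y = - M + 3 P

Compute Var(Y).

For independent RVs: Var(aX + bY) = a²Var(X) + b²Var(Y)
Var(M) = 16
Var(P) = 1
Var(Y) = (-1)²*16 + 3²*1
= 1*16 + 9*1 = 25

25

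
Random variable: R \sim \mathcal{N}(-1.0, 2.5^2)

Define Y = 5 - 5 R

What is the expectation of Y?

For Y = -5R + 5:
E[Y] = -5 * E[R] + 5
E[R] = -1.0 = -1
E[Y] = -5 * (-1) + 5 = 10

10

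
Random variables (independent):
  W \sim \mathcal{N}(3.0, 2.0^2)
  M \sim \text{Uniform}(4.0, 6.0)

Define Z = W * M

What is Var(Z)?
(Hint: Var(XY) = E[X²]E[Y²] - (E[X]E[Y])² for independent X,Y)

Var(XY) = E[X²]E[Y²] - (E[X]E[Y])²
E[W] = 3, Var(W) = 4
E[M] = 5, Var(M) = 0.33333333
E[W²] = 4 + 3² = 13
E[M²] = 0.33333333 + 5² = 25.333333
Var(Z) = 13*25.333333 - (3*5)²
= 329.33333 - 225 = 104.33333

104.33333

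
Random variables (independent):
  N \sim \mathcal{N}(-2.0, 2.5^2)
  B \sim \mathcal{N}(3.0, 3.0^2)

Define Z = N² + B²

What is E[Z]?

E[Z] = E[N²] + E[B²]
E[N²] = Var(N) + E[N]² = 6.25 + 4 = 10.25
E[B²] = Var(B) + E[B]² = 9 + 9 = 18
E[Z] = 10.25 + 18 = 28.25

28.25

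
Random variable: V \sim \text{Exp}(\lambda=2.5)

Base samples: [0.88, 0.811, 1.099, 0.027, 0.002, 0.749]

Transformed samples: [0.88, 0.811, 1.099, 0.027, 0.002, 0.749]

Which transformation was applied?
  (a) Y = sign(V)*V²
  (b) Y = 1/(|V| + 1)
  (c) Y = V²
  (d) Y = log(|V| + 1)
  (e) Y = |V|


Checking option (e) Y = |V|:
  V = 0.88 -> Y = 0.88 ✓
  V = 0.811 -> Y = 0.811 ✓
  V = 1.099 -> Y = 1.099 ✓
All samples match this transformation.

(e) |V|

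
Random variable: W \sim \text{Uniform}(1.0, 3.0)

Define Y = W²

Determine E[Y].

Using E[X²] = Var(X) + (E[X])²:
E[W] = 2
Var(W) = (3 - 1)^2/12 = 0.33333333
E[W²] = 0.33333333 + 2² = 0.33333333 + 4 = 4.3333333

4.3333333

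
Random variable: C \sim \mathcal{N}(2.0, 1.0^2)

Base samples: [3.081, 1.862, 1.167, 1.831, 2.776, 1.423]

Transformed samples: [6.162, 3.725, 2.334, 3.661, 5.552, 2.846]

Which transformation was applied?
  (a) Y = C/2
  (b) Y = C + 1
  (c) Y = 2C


Checking option (c) Y = 2C:
  C = 3.081 -> Y = 6.162 ✓
  C = 1.862 -> Y = 3.725 ✓
  C = 1.167 -> Y = 2.334 ✓
All samples match this transformation.

(c) 2C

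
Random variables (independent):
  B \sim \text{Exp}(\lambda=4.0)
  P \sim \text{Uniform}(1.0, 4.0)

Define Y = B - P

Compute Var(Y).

For independent RVs: Var(aX + bY) = a²Var(X) + b²Var(Y)
Var(B) = 0.0625
Var(P) = 0.75
Var(Y) = 1²*0.0625 + (-1)²*0.75
= 1*0.0625 + 1*0.75 = 0.8125

0.8125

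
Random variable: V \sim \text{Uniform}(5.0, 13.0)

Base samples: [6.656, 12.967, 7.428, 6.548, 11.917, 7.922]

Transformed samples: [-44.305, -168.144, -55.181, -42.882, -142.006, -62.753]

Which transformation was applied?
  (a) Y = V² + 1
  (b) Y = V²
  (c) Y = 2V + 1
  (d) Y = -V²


Checking option (d) Y = -V²:
  V = 6.656 -> Y = -44.305 ✓
  V = 12.967 -> Y = -168.144 ✓
  V = 7.428 -> Y = -55.181 ✓
All samples match this transformation.

(d) -V²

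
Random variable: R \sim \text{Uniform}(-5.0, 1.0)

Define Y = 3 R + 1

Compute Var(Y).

For Y = aR + b: Var(Y) = a² * Var(R)
Var(R) = (1 + 5)^2/12 = 3
Var(Y) = 3² * 3 = 9 * 3 = 27

27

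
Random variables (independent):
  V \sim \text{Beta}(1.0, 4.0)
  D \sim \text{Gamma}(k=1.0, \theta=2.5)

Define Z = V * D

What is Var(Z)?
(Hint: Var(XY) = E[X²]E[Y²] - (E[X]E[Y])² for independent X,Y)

Var(XY) = E[X²]E[Y²] - (E[X]E[Y])²
E[V] = 0.2, Var(V) = 0.026666667
E[D] = 2.5, Var(D) = 6.25
E[V²] = 0.026666667 + 0.2² = 0.066666667
E[D²] = 6.25 + 2.5² = 12.5
Var(Z) = 0.066666667*12.5 - (0.2*2.5)²
= 0.83333333 - 0.25 = 0.58333333

0.58333333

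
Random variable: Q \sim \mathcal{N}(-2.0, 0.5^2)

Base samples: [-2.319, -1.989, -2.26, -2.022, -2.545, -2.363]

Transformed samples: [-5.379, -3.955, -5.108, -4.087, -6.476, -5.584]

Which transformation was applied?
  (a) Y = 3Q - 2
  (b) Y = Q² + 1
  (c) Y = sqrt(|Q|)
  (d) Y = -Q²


Checking option (d) Y = -Q²:
  Q = -2.319 -> Y = -5.379 ✓
  Q = -1.989 -> Y = -3.955 ✓
  Q = -2.26 -> Y = -5.108 ✓
All samples match this transformation.

(d) -Q²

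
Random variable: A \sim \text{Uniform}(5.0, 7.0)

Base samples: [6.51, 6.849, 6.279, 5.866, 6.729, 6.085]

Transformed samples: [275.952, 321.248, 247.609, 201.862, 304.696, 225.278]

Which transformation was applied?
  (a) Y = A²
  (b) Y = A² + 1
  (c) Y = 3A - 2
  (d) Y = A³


Checking option (d) Y = A³:
  A = 6.51 -> Y = 275.952 ✓
  A = 6.849 -> Y = 321.248 ✓
  A = 6.279 -> Y = 247.609 ✓
All samples match this transformation.

(d) A³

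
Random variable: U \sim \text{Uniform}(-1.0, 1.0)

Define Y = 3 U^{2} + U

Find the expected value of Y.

E[Y] = 3*E[U²] + 1*E[U]
E[U] = 0
E[U²] = Var(U) + (E[U])² = 0.33333333 + 0 = 0.33333333
E[Y] = 3*0.33333333 + 1*0 = 1

1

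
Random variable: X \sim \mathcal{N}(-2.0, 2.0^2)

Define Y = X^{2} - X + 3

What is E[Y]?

E[Y] = 1*E[X²] - 1*E[X] + 3
E[X] = -2
E[X²] = Var(X) + (E[X])² = 4 + 4 = 8
E[Y] = 1*8 - 1*(-2) + 3 = 13

13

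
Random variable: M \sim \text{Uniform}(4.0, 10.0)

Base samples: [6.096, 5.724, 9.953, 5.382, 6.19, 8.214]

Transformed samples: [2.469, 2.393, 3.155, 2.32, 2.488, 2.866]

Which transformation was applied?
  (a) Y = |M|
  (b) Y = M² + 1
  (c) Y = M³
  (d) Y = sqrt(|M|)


Checking option (d) Y = sqrt(|M|):
  M = 6.096 -> Y = 2.469 ✓
  M = 5.724 -> Y = 2.393 ✓
  M = 9.953 -> Y = 3.155 ✓
All samples match this transformation.

(d) sqrt(|M|)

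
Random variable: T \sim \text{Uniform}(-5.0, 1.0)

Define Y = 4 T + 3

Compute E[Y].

For Y = 4T + 3:
E[Y] = 4 * E[T] + 3
E[T] = (-5 + 1)/2 = -2
E[Y] = 4 * (-2) + 3 = -5

-5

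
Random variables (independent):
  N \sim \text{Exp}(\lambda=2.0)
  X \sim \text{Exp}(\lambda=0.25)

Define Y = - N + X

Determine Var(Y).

For independent RVs: Var(aX + bY) = a²Var(X) + b²Var(Y)
Var(N) = 0.25
Var(X) = 16
Var(Y) = (-1)²*0.25 + 1²*16
= 1*0.25 + 1*16 = 16.25

16.25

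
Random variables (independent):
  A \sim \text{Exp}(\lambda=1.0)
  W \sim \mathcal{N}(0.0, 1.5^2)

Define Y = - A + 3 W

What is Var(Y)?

For independent RVs: Var(aX + bY) = a²Var(X) + b²Var(Y)
Var(A) = 1
Var(W) = 2.25
Var(Y) = (-1)²*1 + 3²*2.25
= 1*1 + 9*2.25 = 21.25

21.25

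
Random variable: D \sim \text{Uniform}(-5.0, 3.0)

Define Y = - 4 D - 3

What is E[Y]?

For Y = -4D - 3:
E[Y] = -4 * E[D] - 3
E[D] = (-5 + 3)/2 = -1
E[Y] = -4 * (-1) - 3 = 1

1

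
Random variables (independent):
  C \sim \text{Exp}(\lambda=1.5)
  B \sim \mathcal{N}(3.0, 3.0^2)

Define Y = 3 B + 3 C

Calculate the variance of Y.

For independent RVs: Var(aX + bY) = a²Var(X) + b²Var(Y)
Var(C) = 0.44444444
Var(B) = 9
Var(Y) = 3²*0.44444444 + 3²*9
= 9*0.44444444 + 9*9 = 85

85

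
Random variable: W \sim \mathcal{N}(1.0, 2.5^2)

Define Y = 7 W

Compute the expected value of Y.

For Y = 7W:
E[Y] = 7 * E[W]
E[W] = 1.0 = 1
E[Y] = 7 * 1 = 7

7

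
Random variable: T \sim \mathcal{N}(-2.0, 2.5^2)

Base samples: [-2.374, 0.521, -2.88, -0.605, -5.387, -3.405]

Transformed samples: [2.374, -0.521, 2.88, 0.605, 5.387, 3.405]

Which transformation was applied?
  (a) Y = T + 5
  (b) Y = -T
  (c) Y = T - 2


Checking option (b) Y = -T:
  T = -2.374 -> Y = 2.374 ✓
  T = 0.521 -> Y = -0.521 ✓
  T = -2.88 -> Y = 2.88 ✓
All samples match this transformation.

(b) -T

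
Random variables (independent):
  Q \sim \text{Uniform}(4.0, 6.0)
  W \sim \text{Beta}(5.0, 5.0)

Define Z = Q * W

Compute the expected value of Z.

For independent RVs: E[XY] = E[X]*E[Y]
E[Q] = 5
E[W] = 0.5
E[Z] = 5 * 0.5 = 2.5

2.5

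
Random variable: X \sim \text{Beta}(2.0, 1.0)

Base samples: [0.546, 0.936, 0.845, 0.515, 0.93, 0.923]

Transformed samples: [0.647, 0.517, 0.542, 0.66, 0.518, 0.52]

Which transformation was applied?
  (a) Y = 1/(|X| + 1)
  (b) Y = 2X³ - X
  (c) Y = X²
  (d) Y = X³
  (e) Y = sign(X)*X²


Checking option (a) Y = 1/(|X| + 1):
  X = 0.546 -> Y = 0.647 ✓
  X = 0.936 -> Y = 0.517 ✓
  X = 0.845 -> Y = 0.542 ✓
All samples match this transformation.

(a) 1/(|X| + 1)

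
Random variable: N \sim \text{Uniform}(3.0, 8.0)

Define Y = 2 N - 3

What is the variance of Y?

For Y = aN + b: Var(Y) = a² * Var(N)
Var(N) = (8 - 3)^2/12 = 2.0833333
Var(Y) = 2² * 2.0833333 = 4 * 2.0833333 = 8.3333333

8.3333333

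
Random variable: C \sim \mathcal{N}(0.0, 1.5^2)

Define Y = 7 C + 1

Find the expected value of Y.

For Y = 7C + 1:
E[Y] = 7 * E[C] + 1
E[C] = 0.0 = 0
E[Y] = 7 * 0 + 1 = 1

1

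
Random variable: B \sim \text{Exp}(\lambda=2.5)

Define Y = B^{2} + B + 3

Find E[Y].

E[Y] = 1*E[B²] + 1*E[B] + 3
E[B] = 0.4
E[B²] = Var(B) + (E[B])² = 0.16 + 0.16 = 0.32
E[Y] = 1*0.32 + 1*0.4 + 3 = 3.72

3.72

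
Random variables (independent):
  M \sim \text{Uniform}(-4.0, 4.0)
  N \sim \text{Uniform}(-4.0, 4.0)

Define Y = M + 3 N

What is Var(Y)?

For independent RVs: Var(aX + bY) = a²Var(X) + b²Var(Y)
Var(M) = 5.3333333
Var(N) = 5.3333333
Var(Y) = 1²*5.3333333 + 3²*5.3333333
= 1*5.3333333 + 9*5.3333333 = 53.333333

53.333333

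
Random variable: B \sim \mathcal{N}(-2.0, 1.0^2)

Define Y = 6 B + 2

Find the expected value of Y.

For Y = 6B + 2:
E[Y] = 6 * E[B] + 2
E[B] = -2.0 = -2
E[Y] = 6 * (-2) + 2 = -10

-10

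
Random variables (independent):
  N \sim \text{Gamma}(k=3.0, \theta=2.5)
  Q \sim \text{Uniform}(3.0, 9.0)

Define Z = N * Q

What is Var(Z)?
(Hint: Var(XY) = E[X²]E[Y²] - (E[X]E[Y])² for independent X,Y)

Var(XY) = E[X²]E[Y²] - (E[X]E[Y])²
E[N] = 7.5, Var(N) = 18.75
E[Q] = 6, Var(Q) = 3
E[N²] = 18.75 + 7.5² = 75
E[Q²] = 3 + 6² = 39
Var(Z) = 75*39 - (7.5*6)²
= 2925 - 2025 = 900

900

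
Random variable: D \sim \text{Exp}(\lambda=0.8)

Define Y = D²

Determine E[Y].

Using E[X²] = Var(X) + (E[X])²:
E[D] = 1.25
Var(D) = 1/0.8^2 = 1.5625
E[D²] = 1.5625 + 1.25² = 1.5625 + 1.5625 = 3.125

3.125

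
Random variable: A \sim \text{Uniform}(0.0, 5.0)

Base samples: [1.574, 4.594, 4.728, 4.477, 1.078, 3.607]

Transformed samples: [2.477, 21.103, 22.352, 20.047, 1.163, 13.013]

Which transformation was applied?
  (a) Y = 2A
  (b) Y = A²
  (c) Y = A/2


Checking option (b) Y = A²:
  A = 1.574 -> Y = 2.477 ✓
  A = 4.594 -> Y = 21.103 ✓
  A = 4.728 -> Y = 22.352 ✓
All samples match this transformation.

(b) A²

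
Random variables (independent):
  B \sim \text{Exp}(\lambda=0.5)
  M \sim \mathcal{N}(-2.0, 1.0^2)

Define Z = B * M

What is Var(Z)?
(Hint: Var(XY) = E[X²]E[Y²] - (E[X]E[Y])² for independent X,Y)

Var(XY) = E[X²]E[Y²] - (E[X]E[Y])²
E[B] = 2, Var(B) = 4
E[M] = -2, Var(M) = 1
E[B²] = 4 + 2² = 8
E[M²] = 1 + (-2)² = 5
Var(Z) = 8*5 - (2*(-2))²
= 40 - 16 = 24

24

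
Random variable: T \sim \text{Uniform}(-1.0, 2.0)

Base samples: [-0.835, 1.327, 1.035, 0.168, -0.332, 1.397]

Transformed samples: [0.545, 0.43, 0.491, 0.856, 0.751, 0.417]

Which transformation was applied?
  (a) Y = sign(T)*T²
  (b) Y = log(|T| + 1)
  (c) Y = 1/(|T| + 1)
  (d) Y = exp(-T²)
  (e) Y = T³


Checking option (c) Y = 1/(|T| + 1):
  T = -0.835 -> Y = 0.545 ✓
  T = 1.327 -> Y = 0.43 ✓
  T = 1.035 -> Y = 0.491 ✓
All samples match this transformation.

(c) 1/(|T| + 1)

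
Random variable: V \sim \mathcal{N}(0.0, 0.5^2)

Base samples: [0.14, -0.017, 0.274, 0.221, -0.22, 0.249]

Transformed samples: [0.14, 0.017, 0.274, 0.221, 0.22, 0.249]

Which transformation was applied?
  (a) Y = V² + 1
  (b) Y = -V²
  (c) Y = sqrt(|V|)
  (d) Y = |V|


Checking option (d) Y = |V|:
  V = 0.14 -> Y = 0.14 ✓
  V = -0.017 -> Y = 0.017 ✓
  V = 0.274 -> Y = 0.274 ✓
All samples match this transformation.

(d) |V|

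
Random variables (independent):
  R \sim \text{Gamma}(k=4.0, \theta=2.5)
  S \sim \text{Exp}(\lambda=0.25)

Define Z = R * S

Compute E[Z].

For independent RVs: E[XY] = E[X]*E[Y]
E[R] = 10
E[S] = 4
E[Z] = 10 * 4 = 40

40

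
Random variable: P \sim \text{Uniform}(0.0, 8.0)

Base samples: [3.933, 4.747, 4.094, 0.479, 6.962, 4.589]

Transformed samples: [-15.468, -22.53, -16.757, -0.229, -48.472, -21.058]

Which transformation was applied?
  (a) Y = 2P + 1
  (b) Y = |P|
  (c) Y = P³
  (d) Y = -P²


Checking option (d) Y = -P²:
  P = 3.933 -> Y = -15.468 ✓
  P = 4.747 -> Y = -22.53 ✓
  P = 4.094 -> Y = -16.757 ✓
All samples match this transformation.

(d) -P²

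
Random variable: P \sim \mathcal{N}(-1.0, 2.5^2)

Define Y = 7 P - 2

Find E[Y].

For Y = 7P - 2:
E[Y] = 7 * E[P] - 2
E[P] = -1.0 = -1
E[Y] = 7 * (-1) - 2 = -9

-9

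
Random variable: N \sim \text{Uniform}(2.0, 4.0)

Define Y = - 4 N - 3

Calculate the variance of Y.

For Y = aN + b: Var(Y) = a² * Var(N)
Var(N) = (4 - 2)^2/12 = 0.33333333
Var(Y) = (-4)² * 0.33333333 = 16 * 0.33333333 = 5.3333333

5.3333333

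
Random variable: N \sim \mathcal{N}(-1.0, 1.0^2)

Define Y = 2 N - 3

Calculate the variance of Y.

For Y = aN + b: Var(Y) = a² * Var(N)
Var(N) = 1.0^2 = 1
Var(Y) = 2² * 1 = 4 * 1 = 4

4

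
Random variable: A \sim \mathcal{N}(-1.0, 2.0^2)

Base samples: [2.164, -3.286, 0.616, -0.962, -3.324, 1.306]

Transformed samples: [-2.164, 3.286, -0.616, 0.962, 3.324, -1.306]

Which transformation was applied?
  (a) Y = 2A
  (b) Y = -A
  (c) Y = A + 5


Checking option (b) Y = -A:
  A = 2.164 -> Y = -2.164 ✓
  A = -3.286 -> Y = 3.286 ✓
  A = 0.616 -> Y = -0.616 ✓
All samples match this transformation.

(b) -A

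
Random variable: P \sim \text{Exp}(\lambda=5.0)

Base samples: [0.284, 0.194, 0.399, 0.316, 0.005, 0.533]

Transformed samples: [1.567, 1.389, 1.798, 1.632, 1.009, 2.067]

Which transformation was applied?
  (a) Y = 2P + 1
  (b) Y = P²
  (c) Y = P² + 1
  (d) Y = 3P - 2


Checking option (a) Y = 2P + 1:
  P = 0.284 -> Y = 1.567 ✓
  P = 0.194 -> Y = 1.389 ✓
  P = 0.399 -> Y = 1.798 ✓
All samples match this transformation.

(a) 2P + 1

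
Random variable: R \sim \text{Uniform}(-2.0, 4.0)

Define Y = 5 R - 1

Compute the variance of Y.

For Y = aR + b: Var(Y) = a² * Var(R)
Var(R) = (4 + 2)^2/12 = 3
Var(Y) = 5² * 3 = 25 * 3 = 75

75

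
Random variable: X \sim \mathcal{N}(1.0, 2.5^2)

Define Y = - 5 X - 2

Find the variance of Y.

For Y = aX + b: Var(Y) = a² * Var(X)
Var(X) = 2.5^2 = 6.25
Var(Y) = (-5)² * 6.25 = 25 * 6.25 = 156.25

156.25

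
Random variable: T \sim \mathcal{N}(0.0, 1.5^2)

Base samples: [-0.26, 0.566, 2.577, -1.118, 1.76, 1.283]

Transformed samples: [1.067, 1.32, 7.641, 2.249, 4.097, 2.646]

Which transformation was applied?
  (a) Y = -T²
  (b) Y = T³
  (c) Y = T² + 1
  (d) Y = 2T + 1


Checking option (c) Y = T² + 1:
  T = -0.26 -> Y = 1.067 ✓
  T = 0.566 -> Y = 1.32 ✓
  T = 2.577 -> Y = 7.641 ✓
All samples match this transformation.

(c) T² + 1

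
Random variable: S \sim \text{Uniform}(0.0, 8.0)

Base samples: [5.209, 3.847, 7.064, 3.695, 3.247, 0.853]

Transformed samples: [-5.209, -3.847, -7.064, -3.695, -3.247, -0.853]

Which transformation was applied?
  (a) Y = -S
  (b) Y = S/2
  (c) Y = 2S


Checking option (a) Y = -S:
  S = 5.209 -> Y = -5.209 ✓
  S = 3.847 -> Y = -3.847 ✓
  S = 7.064 -> Y = -7.064 ✓
All samples match this transformation.

(a) -S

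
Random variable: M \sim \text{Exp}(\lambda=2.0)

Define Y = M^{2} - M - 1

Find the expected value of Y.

E[Y] = 1*E[M²] - 1*E[M] - 1
E[M] = 0.5
E[M²] = Var(M) + (E[M])² = 0.25 + 0.25 = 0.5
E[Y] = 1*0.5 - 1*0.5 - 1 = -1

-1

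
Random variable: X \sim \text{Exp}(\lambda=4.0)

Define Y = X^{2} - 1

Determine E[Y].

E[Y] = 1*E[X²] - 1
E[X] = 0.25
E[X²] = Var(X) + (E[X])² = 0.0625 + 0.0625 = 0.125
E[Y] = 1*0.125 - 1 = -0.875

-0.875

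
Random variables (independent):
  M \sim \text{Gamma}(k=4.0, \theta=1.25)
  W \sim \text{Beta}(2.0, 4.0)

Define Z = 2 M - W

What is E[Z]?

E[Z] = 2*E[M] - 1*E[W]
E[M] = 5
E[W] = 0.33333333
E[Z] = 2*5 - 1*0.33333333 = 9.6666667

9.6666667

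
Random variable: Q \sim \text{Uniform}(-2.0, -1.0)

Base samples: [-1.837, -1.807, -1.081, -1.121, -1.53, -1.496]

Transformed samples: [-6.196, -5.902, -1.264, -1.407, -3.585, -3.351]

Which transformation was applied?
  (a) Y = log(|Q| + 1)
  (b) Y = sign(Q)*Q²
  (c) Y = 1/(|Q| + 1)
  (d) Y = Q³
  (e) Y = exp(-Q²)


Checking option (d) Y = Q³:
  Q = -1.837 -> Y = -6.196 ✓
  Q = -1.807 -> Y = -5.902 ✓
  Q = -1.081 -> Y = -1.264 ✓
All samples match this transformation.

(d) Q³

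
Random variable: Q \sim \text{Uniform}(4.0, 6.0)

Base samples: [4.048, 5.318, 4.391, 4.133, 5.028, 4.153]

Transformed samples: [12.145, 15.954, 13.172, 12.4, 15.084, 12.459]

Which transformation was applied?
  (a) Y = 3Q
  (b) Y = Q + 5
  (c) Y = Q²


Checking option (a) Y = 3Q:
  Q = 4.048 -> Y = 12.145 ✓
  Q = 5.318 -> Y = 15.954 ✓
  Q = 4.391 -> Y = 13.172 ✓
All samples match this transformation.

(a) 3Q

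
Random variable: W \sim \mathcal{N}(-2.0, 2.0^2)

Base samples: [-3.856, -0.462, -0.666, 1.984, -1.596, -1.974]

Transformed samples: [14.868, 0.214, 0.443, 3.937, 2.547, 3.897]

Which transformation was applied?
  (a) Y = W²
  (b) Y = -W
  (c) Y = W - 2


Checking option (a) Y = W²:
  W = -3.856 -> Y = 14.868 ✓
  W = -0.462 -> Y = 0.214 ✓
  W = -0.666 -> Y = 0.443 ✓
All samples match this transformation.

(a) W²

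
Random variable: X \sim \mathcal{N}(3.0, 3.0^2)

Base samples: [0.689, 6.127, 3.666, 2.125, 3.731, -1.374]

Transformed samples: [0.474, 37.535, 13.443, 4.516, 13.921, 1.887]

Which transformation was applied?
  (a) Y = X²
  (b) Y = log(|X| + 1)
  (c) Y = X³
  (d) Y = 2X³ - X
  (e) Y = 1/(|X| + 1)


Checking option (a) Y = X²:
  X = 0.689 -> Y = 0.474 ✓
  X = 6.127 -> Y = 37.535 ✓
  X = 3.666 -> Y = 13.443 ✓
All samples match this transformation.

(a) X²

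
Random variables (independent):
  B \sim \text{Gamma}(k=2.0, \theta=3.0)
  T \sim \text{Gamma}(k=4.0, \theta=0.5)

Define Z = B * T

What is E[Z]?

For independent RVs: E[XY] = E[X]*E[Y]
E[B] = 6
E[T] = 2
E[Z] = 6 * 2 = 12

12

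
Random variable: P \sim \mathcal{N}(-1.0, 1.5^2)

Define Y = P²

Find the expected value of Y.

Using E[X²] = Var(X) + (E[X])²:
E[P] = -1
Var(P) = 1.5^2 = 2.25
E[P²] = 2.25 + (-1)² = 2.25 + 1 = 3.25

3.25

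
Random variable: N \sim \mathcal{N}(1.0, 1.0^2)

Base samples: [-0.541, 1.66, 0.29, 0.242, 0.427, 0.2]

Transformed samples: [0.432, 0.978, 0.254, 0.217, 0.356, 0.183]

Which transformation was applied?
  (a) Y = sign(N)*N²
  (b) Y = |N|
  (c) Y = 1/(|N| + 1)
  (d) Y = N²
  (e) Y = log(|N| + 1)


Checking option (e) Y = log(|N| + 1):
  N = -0.541 -> Y = 0.432 ✓
  N = 1.66 -> Y = 0.978 ✓
  N = 0.29 -> Y = 0.254 ✓
All samples match this transformation.

(e) log(|N| + 1)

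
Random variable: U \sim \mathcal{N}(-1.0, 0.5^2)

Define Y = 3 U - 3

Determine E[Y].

For Y = 3U - 3:
E[Y] = 3 * E[U] - 3
E[U] = -1.0 = -1
E[Y] = 3 * (-1) - 3 = -6

-6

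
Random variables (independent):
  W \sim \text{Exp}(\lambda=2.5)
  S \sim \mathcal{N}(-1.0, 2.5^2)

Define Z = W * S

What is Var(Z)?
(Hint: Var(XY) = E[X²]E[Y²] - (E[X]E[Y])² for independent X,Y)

Var(XY) = E[X²]E[Y²] - (E[X]E[Y])²
E[W] = 0.4, Var(W) = 0.16
E[S] = -1, Var(S) = 6.25
E[W²] = 0.16 + 0.4² = 0.32
E[S²] = 6.25 + (-1)² = 7.25
Var(Z) = 0.32*7.25 - (0.4*(-1))²
= 2.32 - 0.16 = 2.16

2.16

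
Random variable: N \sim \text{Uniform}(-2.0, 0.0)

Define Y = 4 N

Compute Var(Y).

For Y = aN + b: Var(Y) = a² * Var(N)
Var(N) = (0 + 2)^2/12 = 0.33333333
Var(Y) = 4² * 0.33333333 = 16 * 0.33333333 = 5.3333333

5.3333333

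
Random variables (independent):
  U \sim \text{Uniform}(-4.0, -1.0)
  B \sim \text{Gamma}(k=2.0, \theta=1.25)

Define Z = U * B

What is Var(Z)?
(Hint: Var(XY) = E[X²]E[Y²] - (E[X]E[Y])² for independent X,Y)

Var(XY) = E[X²]E[Y²] - (E[X]E[Y])²
E[U] = -2.5, Var(U) = 0.75
E[B] = 2.5, Var(B) = 3.125
E[U²] = 0.75 + (-2.5)² = 7
E[B²] = 3.125 + 2.5² = 9.375
Var(Z) = 7*9.375 - (-2.5*2.5)²
= 65.625 - 39.0625 = 26.5625

26.5625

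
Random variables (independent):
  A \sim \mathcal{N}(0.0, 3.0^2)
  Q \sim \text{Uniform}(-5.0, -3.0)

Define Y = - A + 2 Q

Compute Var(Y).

For independent RVs: Var(aX + bY) = a²Var(X) + b²Var(Y)
Var(A) = 9
Var(Q) = 0.33333333
Var(Y) = (-1)²*9 + 2²*0.33333333
= 1*9 + 4*0.33333333 = 10.333333

10.333333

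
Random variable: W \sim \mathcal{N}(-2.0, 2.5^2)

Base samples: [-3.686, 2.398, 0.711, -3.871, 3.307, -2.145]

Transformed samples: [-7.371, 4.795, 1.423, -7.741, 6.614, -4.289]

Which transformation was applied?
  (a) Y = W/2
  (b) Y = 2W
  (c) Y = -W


Checking option (b) Y = 2W:
  W = -3.686 -> Y = -7.371 ✓
  W = 2.398 -> Y = 4.795 ✓
  W = 0.711 -> Y = 1.423 ✓
All samples match this transformation.

(b) 2W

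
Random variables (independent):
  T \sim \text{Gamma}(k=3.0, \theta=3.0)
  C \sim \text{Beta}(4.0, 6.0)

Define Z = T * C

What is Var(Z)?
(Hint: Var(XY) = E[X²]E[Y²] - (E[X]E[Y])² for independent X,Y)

Var(XY) = E[X²]E[Y²] - (E[X]E[Y])²
E[T] = 9, Var(T) = 27
E[C] = 0.4, Var(C) = 0.021818182
E[T²] = 27 + 9² = 108
E[C²] = 0.021818182 + 0.4² = 0.18181818
Var(Z) = 108*0.18181818 - (9*0.4)²
= 19.636364 - 12.96 = 6.6763636

6.6763636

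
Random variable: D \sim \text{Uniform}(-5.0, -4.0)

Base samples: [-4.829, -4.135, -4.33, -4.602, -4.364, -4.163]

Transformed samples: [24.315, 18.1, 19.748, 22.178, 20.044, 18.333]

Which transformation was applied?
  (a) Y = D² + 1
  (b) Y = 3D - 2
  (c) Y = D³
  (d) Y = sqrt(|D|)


Checking option (a) Y = D² + 1:
  D = -4.829 -> Y = 24.315 ✓
  D = -4.135 -> Y = 18.1 ✓
  D = -4.33 -> Y = 19.748 ✓
All samples match this transformation.

(a) D² + 1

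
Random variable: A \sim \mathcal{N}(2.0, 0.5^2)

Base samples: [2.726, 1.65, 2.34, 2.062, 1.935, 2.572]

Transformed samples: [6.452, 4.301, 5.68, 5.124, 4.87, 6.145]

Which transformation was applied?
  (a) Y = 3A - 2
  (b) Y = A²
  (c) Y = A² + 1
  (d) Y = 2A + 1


Checking option (d) Y = 2A + 1:
  A = 2.726 -> Y = 6.452 ✓
  A = 1.65 -> Y = 4.301 ✓
  A = 2.34 -> Y = 5.68 ✓
All samples match this transformation.

(d) 2A + 1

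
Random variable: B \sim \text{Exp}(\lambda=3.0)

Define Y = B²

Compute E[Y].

Using E[X²] = Var(X) + (E[X])²:
E[B] = 0.33333333
Var(B) = 1/3.0^2 = 0.11111111
E[B²] = 0.11111111 + 0.33333333² = 0.11111111 + 0.11111111 = 0.22222222

0.22222222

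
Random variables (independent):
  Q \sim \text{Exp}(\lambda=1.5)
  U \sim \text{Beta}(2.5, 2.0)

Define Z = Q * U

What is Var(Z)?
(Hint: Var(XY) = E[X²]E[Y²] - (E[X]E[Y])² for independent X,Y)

Var(XY) = E[X²]E[Y²] - (E[X]E[Y])²
E[Q] = 0.66666667, Var(Q) = 0.44444444
E[U] = 0.55555556, Var(U) = 0.044893378
E[Q²] = 0.44444444 + 0.66666667² = 0.88888889
E[U²] = 0.044893378 + 0.55555556² = 0.35353535
Var(Z) = 0.88888889*0.35353535 - (0.66666667*0.55555556)²
= 0.31425365 - 0.13717421 = 0.17707944

0.17707944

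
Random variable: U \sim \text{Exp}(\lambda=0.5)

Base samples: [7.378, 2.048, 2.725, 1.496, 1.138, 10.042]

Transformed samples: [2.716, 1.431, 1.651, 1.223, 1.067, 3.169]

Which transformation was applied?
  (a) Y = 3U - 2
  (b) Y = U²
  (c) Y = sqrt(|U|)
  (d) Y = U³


Checking option (c) Y = sqrt(|U|):
  U = 7.378 -> Y = 2.716 ✓
  U = 2.048 -> Y = 1.431 ✓
  U = 2.725 -> Y = 1.651 ✓
All samples match this transformation.

(c) sqrt(|U|)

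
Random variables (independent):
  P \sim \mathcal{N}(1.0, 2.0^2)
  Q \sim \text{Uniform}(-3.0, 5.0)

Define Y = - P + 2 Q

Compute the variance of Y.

For independent RVs: Var(aX + bY) = a²Var(X) + b²Var(Y)
Var(P) = 4
Var(Q) = 5.3333333
Var(Y) = (-1)²*4 + 2²*5.3333333
= 1*4 + 4*5.3333333 = 25.333333

25.333333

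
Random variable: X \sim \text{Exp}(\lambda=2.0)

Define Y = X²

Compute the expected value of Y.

Using E[X²] = Var(X) + (E[X])²:
E[X] = 0.5
Var(X) = 1/2.0^2 = 0.25
E[X²] = 0.25 + 0.5² = 0.25 + 0.25 = 0.5

0.5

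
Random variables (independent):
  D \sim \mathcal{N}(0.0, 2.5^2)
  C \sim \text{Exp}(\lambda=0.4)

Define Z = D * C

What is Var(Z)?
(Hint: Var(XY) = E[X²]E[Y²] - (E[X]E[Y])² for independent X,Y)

Var(XY) = E[X²]E[Y²] - (E[X]E[Y])²
E[D] = 0, Var(D) = 6.25
E[C] = 2.5, Var(C) = 6.25
E[D²] = 6.25 + 0² = 6.25
E[C²] = 6.25 + 2.5² = 12.5
Var(Z) = 6.25*12.5 - (0*2.5)²
= 78.125 - 0 = 78.125

78.125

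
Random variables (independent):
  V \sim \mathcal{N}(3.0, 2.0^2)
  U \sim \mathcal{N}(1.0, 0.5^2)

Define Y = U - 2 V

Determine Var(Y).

For independent RVs: Var(aX + bY) = a²Var(X) + b²Var(Y)
Var(V) = 4
Var(U) = 0.25
Var(Y) = (-2)²*4 + 1²*0.25
= 4*4 + 1*0.25 = 16.25

16.25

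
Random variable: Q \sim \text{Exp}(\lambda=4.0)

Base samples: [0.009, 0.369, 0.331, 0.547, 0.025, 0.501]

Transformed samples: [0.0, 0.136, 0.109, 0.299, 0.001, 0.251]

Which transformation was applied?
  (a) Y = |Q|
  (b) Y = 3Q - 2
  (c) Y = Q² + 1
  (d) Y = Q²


Checking option (d) Y = Q²:
  Q = 0.009 -> Y = 0.0 ✓
  Q = 0.369 -> Y = 0.136 ✓
  Q = 0.331 -> Y = 0.109 ✓
All samples match this transformation.

(d) Q²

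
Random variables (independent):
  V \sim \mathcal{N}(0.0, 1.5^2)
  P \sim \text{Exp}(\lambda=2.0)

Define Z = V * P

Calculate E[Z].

For independent RVs: E[XY] = E[X]*E[Y]
E[V] = 0
E[P] = 0.5
E[Z] = 0 * 0.5 = 0

0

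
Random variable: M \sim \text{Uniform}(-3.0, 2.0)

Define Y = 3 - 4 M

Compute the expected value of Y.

For Y = -4M + 3:
E[Y] = -4 * E[M] + 3
E[M] = (-3 + 2)/2 = -0.5
E[Y] = -4 * (-0.5) + 3 = 5

5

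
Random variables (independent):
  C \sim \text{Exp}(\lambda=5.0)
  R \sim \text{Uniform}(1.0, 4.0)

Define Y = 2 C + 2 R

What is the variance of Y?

For independent RVs: Var(aX + bY) = a²Var(X) + b²Var(Y)
Var(C) = 0.04
Var(R) = 0.75
Var(Y) = 2²*0.04 + 2²*0.75
= 4*0.04 + 4*0.75 = 3.16

3.16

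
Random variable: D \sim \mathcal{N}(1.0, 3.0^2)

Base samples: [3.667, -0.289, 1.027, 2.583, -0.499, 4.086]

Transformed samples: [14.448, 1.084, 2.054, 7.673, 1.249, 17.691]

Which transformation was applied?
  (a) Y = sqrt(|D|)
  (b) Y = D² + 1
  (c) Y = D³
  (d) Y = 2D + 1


Checking option (b) Y = D² + 1:
  D = 3.667 -> Y = 14.448 ✓
  D = -0.289 -> Y = 1.084 ✓
  D = 1.027 -> Y = 2.054 ✓
All samples match this transformation.

(b) D² + 1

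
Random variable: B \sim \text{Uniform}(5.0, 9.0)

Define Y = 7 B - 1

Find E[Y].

For Y = 7B - 1:
E[Y] = 7 * E[B] - 1
E[B] = (5 + 9)/2 = 7
E[Y] = 7 * 7 - 1 = 48

48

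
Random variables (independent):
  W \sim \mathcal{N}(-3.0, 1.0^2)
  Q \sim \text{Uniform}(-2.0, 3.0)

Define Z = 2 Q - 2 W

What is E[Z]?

E[Z] = -2*E[W] + 2*E[Q]
E[W] = -3
E[Q] = 0.5
E[Z] = -2*(-3) + 2*0.5 = 7

7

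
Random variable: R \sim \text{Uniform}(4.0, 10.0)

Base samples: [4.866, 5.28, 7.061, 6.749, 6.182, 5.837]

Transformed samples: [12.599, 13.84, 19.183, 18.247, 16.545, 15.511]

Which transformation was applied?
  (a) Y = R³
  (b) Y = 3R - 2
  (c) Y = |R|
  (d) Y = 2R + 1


Checking option (b) Y = 3R - 2:
  R = 4.866 -> Y = 12.599 ✓
  R = 5.28 -> Y = 13.84 ✓
  R = 7.061 -> Y = 19.183 ✓
All samples match this transformation.

(b) 3R - 2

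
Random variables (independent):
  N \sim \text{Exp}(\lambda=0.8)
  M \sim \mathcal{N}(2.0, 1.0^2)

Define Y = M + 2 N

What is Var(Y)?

For independent RVs: Var(aX + bY) = a²Var(X) + b²Var(Y)
Var(N) = 1.5625
Var(M) = 1
Var(Y) = 2²*1.5625 + 1²*1
= 4*1.5625 + 1*1 = 7.25

7.25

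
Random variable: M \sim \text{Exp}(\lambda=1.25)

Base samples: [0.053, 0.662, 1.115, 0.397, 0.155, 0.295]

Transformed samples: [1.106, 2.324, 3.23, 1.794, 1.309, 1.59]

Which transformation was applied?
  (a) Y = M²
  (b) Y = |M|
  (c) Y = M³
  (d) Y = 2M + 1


Checking option (d) Y = 2M + 1:
  M = 0.053 -> Y = 1.106 ✓
  M = 0.662 -> Y = 2.324 ✓
  M = 1.115 -> Y = 3.23 ✓
All samples match this transformation.

(d) 2M + 1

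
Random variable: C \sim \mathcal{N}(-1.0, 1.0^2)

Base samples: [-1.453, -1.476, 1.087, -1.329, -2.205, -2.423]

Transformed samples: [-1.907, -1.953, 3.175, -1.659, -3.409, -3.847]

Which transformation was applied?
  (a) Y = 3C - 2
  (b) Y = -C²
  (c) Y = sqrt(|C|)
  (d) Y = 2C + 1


Checking option (d) Y = 2C + 1:
  C = -1.453 -> Y = -1.907 ✓
  C = -1.476 -> Y = -1.953 ✓
  C = 1.087 -> Y = 3.175 ✓
All samples match this transformation.

(d) 2C + 1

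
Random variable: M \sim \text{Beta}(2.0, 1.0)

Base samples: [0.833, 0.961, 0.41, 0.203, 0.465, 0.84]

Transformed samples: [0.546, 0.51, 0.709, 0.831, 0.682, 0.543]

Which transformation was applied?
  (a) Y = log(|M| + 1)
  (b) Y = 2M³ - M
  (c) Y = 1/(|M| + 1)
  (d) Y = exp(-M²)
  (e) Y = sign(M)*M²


Checking option (c) Y = 1/(|M| + 1):
  M = 0.833 -> Y = 0.546 ✓
  M = 0.961 -> Y = 0.51 ✓
  M = 0.41 -> Y = 0.709 ✓
All samples match this transformation.

(c) 1/(|M| + 1)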